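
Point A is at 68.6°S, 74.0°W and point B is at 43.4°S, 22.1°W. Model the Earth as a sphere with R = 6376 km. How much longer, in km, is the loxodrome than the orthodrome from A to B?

Great circle: cos σ = sin φ₁ sin φ₂ + cos φ₁ cos φ₂ cos Δλ,  σ = 0.6380 rad → d_gc = 4067.8 km
Rhumb line: Δψ = +0.8238, q = Δφ/Δψ = 0.5339, d_rh = R√(Δφ²+q²Δλ²) = 4167.9 km
Excess = 4167.9 − 4067.8 = 100.1 ≈ 100 km

100 km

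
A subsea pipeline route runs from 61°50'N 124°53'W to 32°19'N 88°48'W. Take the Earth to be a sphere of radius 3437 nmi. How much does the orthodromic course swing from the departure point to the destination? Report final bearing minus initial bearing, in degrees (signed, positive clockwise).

At departure: θ₁ = atan2(sin Δλ cos φ₂, cos φ₁ sin φ₂ − sin φ₁ cos φ₂ cos Δλ) = 125.10°
At arrival: θ₂ = atan2(sin Δλ cos φ₁, −cos φ₂ sin φ₁ + sin φ₂ cos φ₁ cos Δλ) = 152.81°
Δθ = θ₂ − θ₁ = +27.7°

+27.7°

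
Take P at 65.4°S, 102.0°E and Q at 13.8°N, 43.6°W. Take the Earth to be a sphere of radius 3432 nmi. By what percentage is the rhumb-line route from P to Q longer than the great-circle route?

12.5%

Great circle: σ = 2.1537 rad → d_gc = Rσ = 7391.5 nmi
Rhumb: Δφ = +1.3823, Δλ = -2.5412, Δψ = +1.7663, q = Δφ/Δψ = 0.7826 → d_rh = R√(Δφ²+q²Δλ²) = 8312.1 nmi
Excess = (8312.1 − 7391.5) / 7391.5 = 920.6 / 7391.5 = 12.455% ≈ 12.5%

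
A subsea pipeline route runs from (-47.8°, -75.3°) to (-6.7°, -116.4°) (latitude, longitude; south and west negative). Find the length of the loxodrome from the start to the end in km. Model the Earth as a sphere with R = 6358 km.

6012 km

Δψ = ln[tan(π/4+φ₂/2)/tan(π/4+φ₁/2)] = +0.8351;  Δφ = +0.7173 rad,  Δλ = -0.7173 rad
q = Δφ/Δψ = 0.8590
d = R·√(Δφ² + q²Δλ²) = 6358·0.94566 = 6012 km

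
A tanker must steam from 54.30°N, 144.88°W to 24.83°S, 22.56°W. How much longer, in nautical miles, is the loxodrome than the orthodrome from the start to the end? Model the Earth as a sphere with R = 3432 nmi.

261 nmi

Great circle: cos σ = sin φ₁ sin φ₂ + cos φ₁ cos φ₂ cos Δλ,  σ = 2.2449 rad → d_gc = 7704.4 nmi
Rhumb line: Δψ = -1.5807, q = Δφ/Δψ = 0.8737, d_rh = R√(Δφ²+q²Δλ²) = 7965.3 nmi
Excess = 7965.3 − 7704.4 = 260.9 ≈ 261 nmi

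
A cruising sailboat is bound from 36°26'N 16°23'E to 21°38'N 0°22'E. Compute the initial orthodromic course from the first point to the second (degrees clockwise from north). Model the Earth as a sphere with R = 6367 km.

θ = atan2( sin Δλ·cos φ₂ ,  cos φ₁ sin φ₂ − sin φ₁ cos φ₂ cos Δλ )
  = atan2(-0.2565, -0.2340) = 227.62°

227.6°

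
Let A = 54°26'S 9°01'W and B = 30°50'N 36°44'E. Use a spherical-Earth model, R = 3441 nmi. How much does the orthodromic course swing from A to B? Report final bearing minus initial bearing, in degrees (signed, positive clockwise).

-13.4°

Initial bearing θ₁ = atan2(sin Δλ cos φ₂, cos φ₁ sin φ₂ − sin φ₁ cos φ₂ cos Δλ) = 38.06°
Final bearing θ₂ = (initial bearing from the destination back to the start) + 180° = 24.68°
Δθ = θ₂ − θ₁ = -13.4°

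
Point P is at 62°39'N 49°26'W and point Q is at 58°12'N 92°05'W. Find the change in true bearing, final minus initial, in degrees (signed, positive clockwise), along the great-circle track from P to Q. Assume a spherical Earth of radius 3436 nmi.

Initial bearing θ₁ = atan2(sin Δλ cos φ₂, cos φ₁ sin φ₂ − sin φ₁ cos φ₂ cos Δλ) = 277.37°
Final bearing θ₂ = (initial bearing from the destination back to the start) + 180° = 239.84°
Δθ = θ₂ − θ₁ = -37.5°

-37.5°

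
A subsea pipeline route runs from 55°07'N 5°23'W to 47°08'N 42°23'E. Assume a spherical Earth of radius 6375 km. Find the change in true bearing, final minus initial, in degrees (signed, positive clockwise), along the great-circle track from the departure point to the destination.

Initial bearing θ₁ = atan2(sin Δλ cos φ₂, cos φ₁ sin φ₂ − sin φ₁ cos φ₂ cos Δλ) = 85.00°
Final bearing θ₂ = (initial bearing from the destination back to the start) + 180° = 123.13°
Δθ = θ₂ − θ₁ = +38.1°

+38.1°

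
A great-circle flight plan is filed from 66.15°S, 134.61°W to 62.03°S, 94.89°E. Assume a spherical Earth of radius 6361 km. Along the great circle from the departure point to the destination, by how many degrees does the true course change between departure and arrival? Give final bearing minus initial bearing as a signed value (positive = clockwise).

At departure: θ₁ = atan2(sin Δλ cos φ₂, cos φ₁ sin φ₂ − sin φ₁ cos φ₂ cos Δλ) = 209.29°
At arrival: θ₂ = atan2(sin Δλ cos φ₁, −cos φ₂ sin φ₁ + sin φ₂ cos φ₁ cos Δλ) = 335.05°
Δθ = θ₂ − θ₁ = +125.8°

+125.8°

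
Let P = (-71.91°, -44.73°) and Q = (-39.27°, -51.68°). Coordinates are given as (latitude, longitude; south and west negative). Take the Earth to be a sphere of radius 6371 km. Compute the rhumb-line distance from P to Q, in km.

3652 km

Δψ = ln[tan(π/4+φ₂/2)/tan(π/4+φ₁/2)] = +1.0913;  Δφ = +0.5697 rad,  Δλ = -0.1213 rad
q = Δφ/Δψ = 0.5220
d = R·√(Δφ² + q²Δλ²) = 6371·0.57318 = 3652 km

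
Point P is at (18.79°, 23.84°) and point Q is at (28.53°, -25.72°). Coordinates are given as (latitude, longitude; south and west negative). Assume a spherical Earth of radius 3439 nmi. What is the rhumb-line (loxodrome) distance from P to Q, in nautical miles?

2782 nmi

Rhumb course C = atan2(Δλ, Δψ) with Δψ = ln[tan(π/4+φ₂/2)/tan(π/4+φ₁/2)] = +0.1859, Δλ = -0.8650 → C = 282.13°
d = R·|Δφ| / |cos C| = 3439·0.17000 / 0.21013 = 2782 nmi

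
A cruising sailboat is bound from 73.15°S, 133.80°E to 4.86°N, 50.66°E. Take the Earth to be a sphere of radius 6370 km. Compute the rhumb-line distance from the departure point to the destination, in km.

Δψ = ln[tan(π/4+φ₂/2)/tan(π/4+φ₁/2)] = +1.9947;  Δφ = +1.3615 rad,  Δλ = -1.4511 rad
q = Δφ/Δψ = 0.6826
d = R·√(Δφ² + q²Δλ²) = 6370·1.68368 = 10725 km

10725 km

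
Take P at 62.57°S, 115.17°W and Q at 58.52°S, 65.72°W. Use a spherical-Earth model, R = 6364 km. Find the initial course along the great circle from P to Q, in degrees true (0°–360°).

103.0°

N = sin Δλ·cos φ₂ = +0.3968;  D = cos φ₁ sin φ₂ − sin φ₁ cos φ₂ cos Δλ = -0.0915
initial course = atan2(N, D) = 102.99°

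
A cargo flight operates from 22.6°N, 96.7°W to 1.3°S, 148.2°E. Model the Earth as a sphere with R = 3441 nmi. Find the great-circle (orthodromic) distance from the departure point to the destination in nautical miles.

Haversine: a = sin²(Δφ/2)+cos φ₁ cos φ₂ sin²(Δλ/2) = 0.70012;  σ = 2·atan2(√a,√(1−a))
σ = 113.593° → d = Rσ = 3441·1.98258 = 6822 nmi

6822 nmi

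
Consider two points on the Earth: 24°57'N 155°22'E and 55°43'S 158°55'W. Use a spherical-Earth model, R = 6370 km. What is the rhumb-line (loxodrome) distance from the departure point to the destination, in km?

9990 km

Δψ = ln[tan(π/4+φ₂/2)/tan(π/4+φ₁/2)] = -1.6262;  Δφ = -1.4079 rad,  Δλ = +0.7979 rad
q = Δφ/Δψ = 0.8658
d = R·√(Δφ² + q²Δλ²) = 6370·1.56825 = 9990 km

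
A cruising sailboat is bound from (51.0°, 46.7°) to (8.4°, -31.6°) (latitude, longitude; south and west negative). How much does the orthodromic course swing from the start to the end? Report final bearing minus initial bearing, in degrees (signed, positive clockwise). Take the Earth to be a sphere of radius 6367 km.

Initial bearing θ₁ = atan2(sin Δλ cos φ₂, cos φ₁ sin φ₂ − sin φ₁ cos φ₂ cos Δλ) = 266.22°
Final bearing θ₂ = (initial bearing from the destination back to the start) + 180° = 219.40°
Δθ = θ₂ − θ₁ = -46.8°

-46.8°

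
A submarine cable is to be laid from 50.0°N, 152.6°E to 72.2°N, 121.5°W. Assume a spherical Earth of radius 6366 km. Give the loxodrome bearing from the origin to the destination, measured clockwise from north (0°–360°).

Δψ = ln[tan(π/4+φ₂/2)/tan(π/4+φ₁/2)] = +0.8434
Δλ = +1.4992 rad (taken the short way round)
course = atan2(Δλ, Δψ) = 60.64°

60.6°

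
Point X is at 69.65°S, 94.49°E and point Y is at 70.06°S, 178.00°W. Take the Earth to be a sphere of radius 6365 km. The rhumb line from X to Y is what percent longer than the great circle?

Great circle: σ = 0.4810 rad → d_gc = Rσ = 3061.6 km
Rhumb: Δφ = -0.0072, Δλ = +1.5273, Δψ = -0.0208, q = Δφ/Δψ = 0.3444 → d_rh = R√(Δφ²+q²Δλ²) = 3348.3 km
Excess = (3348.3 − 3061.6) / 3061.6 = 286.7 / 3061.6 = 9.36% ≈ 9.4%

9.4%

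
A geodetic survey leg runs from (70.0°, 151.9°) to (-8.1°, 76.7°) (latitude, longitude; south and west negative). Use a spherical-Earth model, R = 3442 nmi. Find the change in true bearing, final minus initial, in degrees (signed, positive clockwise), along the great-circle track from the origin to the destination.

At departure: θ₁ = atan2(sin Δλ cos φ₂, cos φ₁ sin φ₂ − sin φ₁ cos φ₂ cos Δλ) = 253.37°
At arrival: θ₂ = atan2(sin Δλ cos φ₁, −cos φ₂ sin φ₁ + sin φ₂ cos φ₁ cos Δλ) = 199.33°
Δθ = θ₂ − θ₁ = -54.0°

-54.0°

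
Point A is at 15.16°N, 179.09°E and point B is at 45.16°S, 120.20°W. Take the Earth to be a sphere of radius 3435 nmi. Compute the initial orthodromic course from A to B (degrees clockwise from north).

N = sin Δλ·cos φ₂ = +0.6150;  D = cos φ₁ sin φ₂ − sin φ₁ cos φ₂ cos Δλ = -0.7746
initial course = atan2(N, D) = 141.55°

141.6°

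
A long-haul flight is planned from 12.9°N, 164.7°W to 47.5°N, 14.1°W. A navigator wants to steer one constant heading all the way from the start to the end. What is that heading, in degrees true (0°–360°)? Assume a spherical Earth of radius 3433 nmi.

Δψ = ln[tan(π/4+φ₂/2)/tan(π/4+φ₁/2)] = +0.7174
Δλ = +2.6285 rad (taken the short way round)
course = atan2(Δλ, Δψ) = 74.73°

74.7°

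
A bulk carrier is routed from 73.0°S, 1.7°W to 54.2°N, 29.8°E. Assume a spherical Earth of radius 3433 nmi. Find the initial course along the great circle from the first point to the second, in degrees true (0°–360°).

23.2°

θ = atan2( sin Δλ·cos φ₂ ,  cos φ₁ sin φ₂ − sin φ₁ cos φ₂ cos Δλ )
  = atan2(+0.3056, +0.7141) = 23.17°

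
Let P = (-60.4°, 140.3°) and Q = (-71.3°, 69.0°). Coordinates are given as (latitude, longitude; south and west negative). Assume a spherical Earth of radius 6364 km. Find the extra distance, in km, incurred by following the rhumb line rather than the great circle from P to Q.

Great circle: cos σ = sin φ₁ sin φ₂ + cos φ₁ cos φ₂ cos Δλ,  σ = 0.5067 rad → d_gc = 3224.4 km
Rhumb line: Δψ = -0.4729, q = Δφ/Δψ = 0.4023, d_rh = R√(Δφ²+q²Δλ²) = 3408.1 km
Excess = 3408.1 − 3224.4 = 183.7 ≈ 184 km

184 km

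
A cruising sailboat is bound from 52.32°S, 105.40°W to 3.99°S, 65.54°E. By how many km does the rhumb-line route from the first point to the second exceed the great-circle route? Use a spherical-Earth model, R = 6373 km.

3131 km

Great circle: cos σ = sin φ₁ sin φ₂ + cos φ₁ cos φ₂ cos Δλ,  σ = 2.1497 rad → d_gc = 13699.9 km
Rhumb line: Δψ = +1.0056, q = Δφ/Δψ = 0.8388, d_rh = R√(Δφ²+q²Δλ²) = 16831.1 km
Excess = 16831.1 − 13699.9 = 3131.2 ≈ 3131 km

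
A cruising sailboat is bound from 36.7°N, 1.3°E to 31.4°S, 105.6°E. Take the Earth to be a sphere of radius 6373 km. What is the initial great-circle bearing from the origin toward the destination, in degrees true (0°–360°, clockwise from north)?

N = sin Δλ·cos φ₂ = +0.8271;  D = cos φ₁ sin φ₂ − sin φ₁ cos φ₂ cos Δλ = -0.2917
initial course = atan2(N, D) = 109.43°

109.4°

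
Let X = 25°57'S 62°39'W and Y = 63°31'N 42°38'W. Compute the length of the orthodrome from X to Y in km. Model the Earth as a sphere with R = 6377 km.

cos σ = sin φ₁ sin φ₂ + cos φ₁ cos φ₂ cos Δλ
      = sin(-25.95°)sin(63.52°) + cos(-25.95°)cos(63.52°)cos(20.02°) = -0.0149
σ = 90.855° → d = Rσ = 6377·1.58571 = 10112 km

10112 km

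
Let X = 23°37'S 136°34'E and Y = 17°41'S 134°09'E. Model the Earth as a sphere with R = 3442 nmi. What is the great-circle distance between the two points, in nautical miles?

cos σ = sin φ₁ sin φ₂ + cos φ₁ cos φ₂ cos Δλ
      = sin(-23.62°)sin(-17.68°) + cos(-23.62°)cos(-17.68°)cos(-2.42°) = 0.9939
σ = 6.349° → d = Rσ = 3442·0.11081 = 381 nmi

381 nmi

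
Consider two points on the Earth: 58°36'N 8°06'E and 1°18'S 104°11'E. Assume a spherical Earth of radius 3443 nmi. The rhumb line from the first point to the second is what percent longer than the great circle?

4.1%

Great circle: σ = 1.6454 rad → d_gc = Rσ = 5665.2 nmi
Rhumb: Δφ = -1.0455, Δλ = +1.6770, Δψ = -1.2918, q = Δφ/Δψ = 0.8093 → d_rh = R√(Δφ²+q²Δλ²) = 5898.4 nmi
Excess = (5898.4 − 5665.2) / 5665.2 = 233.2 / 5665.2 = 4.12% ≈ 4.1%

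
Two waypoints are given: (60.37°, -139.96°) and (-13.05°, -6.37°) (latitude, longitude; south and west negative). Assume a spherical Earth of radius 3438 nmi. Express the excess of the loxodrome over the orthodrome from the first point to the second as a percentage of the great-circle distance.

Great circle: σ = 2.1275 rad → d_gc = Rσ = 7314.2 nmi
Rhumb: Δφ = -1.2814, Δλ = +2.3316, Δψ = -1.5597, q = Δφ/Δψ = 0.8216 → d_rh = R√(Δφ²+q²Δλ²) = 7923.4 nmi
Excess = (7923.4 − 7314.2) / 7314.2 = 609.2 / 7314.2 = 8.33% ≈ 8.3%

8.3%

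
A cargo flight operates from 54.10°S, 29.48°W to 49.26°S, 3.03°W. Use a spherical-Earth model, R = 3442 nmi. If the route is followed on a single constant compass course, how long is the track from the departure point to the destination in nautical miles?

1026 nmi

Rhumb course C = atan2(Δλ, Δψ) with Δψ = ln[tan(π/4+φ₂/2)/tan(π/4+φ₁/2)] = +0.1364, Δλ = +0.4616 → C = 73.54°
d = R·|Δφ| / |cos C| = 3442·0.08447 / 0.28337 = 1026 nmi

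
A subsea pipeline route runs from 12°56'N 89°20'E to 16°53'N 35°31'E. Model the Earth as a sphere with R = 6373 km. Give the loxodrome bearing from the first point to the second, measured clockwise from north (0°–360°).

Meridional parts: M(φ₁)=+0.2277, M(φ₂)=+0.2990 → ΔM = +0.0714;  Δλ = -0.9393 rad
tan C = Δλ / ΔM = -13.1629 → C = 274.34°

274.3°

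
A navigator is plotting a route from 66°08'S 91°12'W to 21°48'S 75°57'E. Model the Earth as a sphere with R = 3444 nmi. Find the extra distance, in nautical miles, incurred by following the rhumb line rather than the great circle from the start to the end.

Great circle: cos σ = sin φ₁ sin φ₂ + cos φ₁ cos φ₂ cos Δλ,  σ = 1.5975 rad → d_gc = 5501.6 nmi
Rhumb line: Δψ = +1.1643, q = Δφ/Δψ = 0.6646, d_rh = R√(Δφ²+q²Δλ²) = 7189.4 nmi
Excess = 7189.4 − 5501.6 = 1687.8 ≈ 1688 nmi

1688 nmi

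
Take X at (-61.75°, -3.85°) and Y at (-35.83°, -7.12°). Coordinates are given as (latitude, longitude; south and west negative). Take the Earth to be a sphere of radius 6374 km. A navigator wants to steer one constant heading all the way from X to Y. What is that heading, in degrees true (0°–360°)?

Δψ = ln[tan(π/4+φ₂/2)/tan(π/4+φ₁/2)] = +0.7091
Δλ = -0.0571 rad (taken the short way round)
course = atan2(Δλ, Δψ) = 355.40°

355.4°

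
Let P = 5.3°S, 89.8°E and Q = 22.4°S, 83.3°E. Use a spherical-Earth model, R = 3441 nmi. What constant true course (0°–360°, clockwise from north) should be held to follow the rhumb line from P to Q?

200.2°

Meridional parts: M(φ₁)=-0.0926, M(φ₂)=-0.4013 → ΔM = -0.3087;  Δλ = -0.1134 rad
tan C = Δλ / ΔM = +0.3675 → C = 200.18°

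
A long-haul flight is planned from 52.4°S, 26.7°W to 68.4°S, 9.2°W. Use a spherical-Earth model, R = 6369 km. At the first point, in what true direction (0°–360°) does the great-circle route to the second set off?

159.1°

θ = atan2( sin Δλ·cos φ₂ ,  cos φ₁ sin φ₂ − sin φ₁ cos φ₂ cos Δλ )
  = atan2(+0.1107, -0.2891) = 159.05°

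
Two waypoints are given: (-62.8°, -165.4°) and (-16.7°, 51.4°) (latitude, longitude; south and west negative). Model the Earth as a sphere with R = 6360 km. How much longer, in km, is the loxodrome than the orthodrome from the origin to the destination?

1886 km

Great circle: cos σ = sin φ₁ sin φ₂ + cos φ₁ cos φ₂ cos Δλ,  σ = 1.6659 rad → d_gc = 10595.3 km
Rhumb line: Δψ = +1.1234, q = Δφ/Δψ = 0.7162, d_rh = R√(Δφ²+q²Δλ²) = 12481.5 km
Excess = 12481.5 − 10595.3 = 1886.2 ≈ 1886 km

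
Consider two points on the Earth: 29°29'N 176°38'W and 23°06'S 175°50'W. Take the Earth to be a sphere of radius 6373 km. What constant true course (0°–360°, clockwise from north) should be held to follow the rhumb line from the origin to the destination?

Meridional parts: M(φ₁)=+0.5389, M(φ₂)=-0.4146 → ΔM = -0.9535;  Δλ = +0.0140 rad
tan C = Δλ / ΔM = -0.0146 → C = 179.16°

179.2°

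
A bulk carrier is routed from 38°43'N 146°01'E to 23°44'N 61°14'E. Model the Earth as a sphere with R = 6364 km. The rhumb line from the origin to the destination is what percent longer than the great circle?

Great circle: σ = 1.2486 rad → d_gc = Rσ = 7945.9 km
Rhumb: Δφ = -0.2615, Δλ = -1.4797, Δψ = -0.3073, q = Δφ/Δψ = 0.8509 → d_rh = R√(Δφ²+q²Δλ²) = 8184.0 km
Excess = (8184.0 − 7945.9) / 7945.9 = 238.1 / 7945.9 = 3.00% ≈ 3.0%

3.0%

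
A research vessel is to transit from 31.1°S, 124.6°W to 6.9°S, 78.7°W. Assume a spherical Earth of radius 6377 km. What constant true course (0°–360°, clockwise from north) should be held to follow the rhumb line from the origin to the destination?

60.6°

Meridional parts: M(φ₁)=-0.5716, M(φ₂)=-0.1207 → ΔM = +0.4509;  Δλ = +0.8011 rad
tan C = Δλ / ΔM = +1.7768 → C = 60.63°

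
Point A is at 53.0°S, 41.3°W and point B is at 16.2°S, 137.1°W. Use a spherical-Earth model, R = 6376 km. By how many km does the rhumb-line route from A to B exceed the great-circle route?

Great circle: cos σ = sin φ₁ sin φ₂ + cos φ₁ cos φ₂ cos Δλ,  σ = 1.4056 rad → d_gc = 8962.3 km
Rhumb line: Δψ = +0.8082, q = Δφ/Δψ = 0.7947, d_rh = R√(Δφ²+q²Δλ²) = 9409.6 km
Excess = 9409.6 − 8962.3 = 447.3 ≈ 447 km

447 km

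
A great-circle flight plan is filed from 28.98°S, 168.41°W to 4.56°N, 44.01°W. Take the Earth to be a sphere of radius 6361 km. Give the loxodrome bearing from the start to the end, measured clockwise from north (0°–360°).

Δψ = ln[tan(π/4+φ₂/2)/tan(π/4+φ₁/2)] = +0.6085
Δλ = +2.1712 rad (taken the short way round)
course = atan2(Δλ, Δψ) = 74.34°

74.3°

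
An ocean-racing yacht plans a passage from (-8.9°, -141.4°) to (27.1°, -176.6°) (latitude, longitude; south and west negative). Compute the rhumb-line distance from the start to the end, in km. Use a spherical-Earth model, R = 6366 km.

5513 km

Δψ = ln[tan(π/4+φ₂/2)/tan(π/4+φ₁/2)] = +0.6476;  Δφ = +0.6283 rad,  Δλ = -0.6144 rad
q = Δφ/Δψ = 0.9702
d = R·√(Δφ² + q²Δλ²) = 6366·0.86605 = 5513 km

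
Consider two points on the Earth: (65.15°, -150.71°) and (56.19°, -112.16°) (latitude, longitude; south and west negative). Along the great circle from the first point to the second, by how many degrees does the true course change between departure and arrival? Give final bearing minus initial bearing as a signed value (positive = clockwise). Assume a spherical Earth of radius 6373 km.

At departure: θ₁ = atan2(sin Δλ cos φ₂, cos φ₁ sin φ₂ − sin φ₁ cos φ₂ cos Δλ) = 97.51°
At arrival: θ₂ = atan2(sin Δλ cos φ₁, −cos φ₂ sin φ₁ + sin φ₂ cos φ₁ cos Δλ) = 131.52°
Δθ = θ₂ − θ₁ = +34.0°

+34.0°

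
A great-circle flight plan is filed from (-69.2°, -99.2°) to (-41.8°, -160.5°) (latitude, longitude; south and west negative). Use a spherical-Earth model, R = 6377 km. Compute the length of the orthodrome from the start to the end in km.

4607 km

Haversine: a = sin²(Δφ/2)+cos φ₁ cos φ₂ sin²(Δλ/2) = 0.12489;  σ = 2·atan2(√a,√(1−a))
σ = 41.391° → d = Rσ = 6377·0.72240 = 4607 km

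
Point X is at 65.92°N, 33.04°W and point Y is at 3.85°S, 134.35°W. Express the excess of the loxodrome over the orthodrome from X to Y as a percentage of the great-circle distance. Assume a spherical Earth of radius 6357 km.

Great circle: σ = 1.7124 rad → d_gc = Rσ = 10885.8 km
Rhumb: Δφ = -1.2177, Δλ = -1.7682, Δψ = -1.6124, q = Δφ/Δψ = 0.7552 → d_rh = R√(Δφ²+q²Δλ²) = 11488.7 km
Excess = (11488.7 − 10885.8) / 10885.8 = 602.9 / 10885.8 = 5.54% ≈ 5.5%

5.5%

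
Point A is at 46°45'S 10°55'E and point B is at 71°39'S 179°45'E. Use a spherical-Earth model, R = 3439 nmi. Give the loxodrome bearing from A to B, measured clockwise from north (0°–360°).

Meridional parts: M(φ₁)=-0.9252, M(φ₂)=-1.8231 → ΔM = -0.8979;  Δλ = +2.9467 rad
tan C = Δλ / ΔM = -3.2818 → C = 106.95°

106.9°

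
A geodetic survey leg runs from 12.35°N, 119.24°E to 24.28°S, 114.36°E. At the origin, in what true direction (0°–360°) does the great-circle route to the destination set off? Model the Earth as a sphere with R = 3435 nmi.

θ = atan2( sin Δλ·cos φ₂ ,  cos φ₁ sin φ₂ − sin φ₁ cos φ₂ cos Δλ )
  = atan2(-0.0775, -0.5959) = 187.41°

187.4°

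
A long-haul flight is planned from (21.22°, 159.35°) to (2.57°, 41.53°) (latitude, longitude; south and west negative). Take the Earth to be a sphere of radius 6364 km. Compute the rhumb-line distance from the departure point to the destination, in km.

Δψ = ln[tan(π/4+φ₂/2)/tan(π/4+φ₁/2)] = -0.3343;  Δφ = -0.3255 rad,  Δλ = -2.0563 rad
q = Δφ/Δψ = 0.9738
d = R·√(Δφ² + q²Δλ²) = 6364·2.02877 = 12911 km

12911 km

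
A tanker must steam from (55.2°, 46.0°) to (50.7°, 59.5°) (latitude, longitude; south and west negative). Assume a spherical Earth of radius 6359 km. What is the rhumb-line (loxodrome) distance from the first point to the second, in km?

Rhumb course C = atan2(Δλ, Δψ) with Δψ = ln[tan(π/4+φ₂/2)/tan(π/4+φ₁/2)] = -0.1305, Δλ = +0.2356 → C = 118.98°
d = R·|Δφ| / |cos C| = 6359·0.07854 / 0.48452 = 1031 km

1031 km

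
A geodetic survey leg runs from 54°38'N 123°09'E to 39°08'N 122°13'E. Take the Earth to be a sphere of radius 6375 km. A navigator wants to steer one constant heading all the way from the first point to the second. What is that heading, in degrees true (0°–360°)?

Δψ = ln[tan(π/4+φ₂/2)/tan(π/4+φ₁/2)] = -0.3998
Δλ = -0.0163 rad (taken the short way round)
course = atan2(Δλ, Δψ) = 182.33°

182.3°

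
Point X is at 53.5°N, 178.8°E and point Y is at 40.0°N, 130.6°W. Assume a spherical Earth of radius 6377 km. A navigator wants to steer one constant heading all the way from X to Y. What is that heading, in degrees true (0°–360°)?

111.4°

Meridional parts: M(φ₁)=+1.1094, M(φ₂)=+0.7629 → ΔM = -0.3465;  Δλ = +0.8831 rad
tan C = Δλ / ΔM = -2.5487 → C = 111.42°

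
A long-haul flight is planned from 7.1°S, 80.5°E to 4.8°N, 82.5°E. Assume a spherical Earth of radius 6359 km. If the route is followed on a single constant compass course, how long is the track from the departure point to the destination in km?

1339 km

Δψ = ln[tan(π/4+φ₂/2)/tan(π/4+φ₁/2)] = +0.2081;  Δφ = +0.2077 rad,  Δλ = +0.0349 rad
q = Δφ/Δψ = 0.9980
d = R·√(Δφ² + q²Δλ²) = 6359·0.21060 = 1339 km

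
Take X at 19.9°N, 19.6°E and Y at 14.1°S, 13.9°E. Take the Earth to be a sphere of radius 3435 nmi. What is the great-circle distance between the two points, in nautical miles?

2066 nmi

cos σ = sin φ₁ sin φ₂ + cos φ₁ cos φ₂ cos Δλ
      = sin(19.90°)sin(-14.10°) + cos(19.90°)cos(-14.10°)cos(-5.70°) = 0.8245
σ = 34.459° → d = Rσ = 3435·0.60143 = 2066 nmi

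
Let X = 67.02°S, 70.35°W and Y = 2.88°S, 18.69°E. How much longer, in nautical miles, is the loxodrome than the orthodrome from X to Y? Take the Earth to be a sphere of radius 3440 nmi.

244 nmi

Great circle: cos σ = sin φ₁ sin φ₂ + cos φ₁ cos φ₂ cos Δλ,  σ = 1.5180 rad → d_gc = 5221.9 nmi
Rhumb line: Δψ = +1.5429, q = Δφ/Δψ = 0.7255, d_rh = R√(Δφ²+q²Δλ²) = 5465.7 nmi
Excess = 5465.7 − 5221.9 = 243.8 ≈ 244 nmi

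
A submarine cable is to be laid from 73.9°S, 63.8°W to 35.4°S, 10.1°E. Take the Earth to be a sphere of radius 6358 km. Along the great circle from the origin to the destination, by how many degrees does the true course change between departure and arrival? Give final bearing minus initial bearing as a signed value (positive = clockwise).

-66.0°

Initial bearing θ₁ = atan2(sin Δλ cos φ₂, cos φ₁ sin φ₂ − sin φ₁ cos φ₂ cos Δλ) = 85.87°
Final bearing θ₂ = (initial bearing from the destination back to the start) + 180° = 19.84°
Δθ = θ₂ − θ₁ = -66.0°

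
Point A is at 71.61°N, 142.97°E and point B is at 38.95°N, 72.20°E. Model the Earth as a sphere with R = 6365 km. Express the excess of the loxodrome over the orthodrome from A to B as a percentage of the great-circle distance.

Great circle: σ = 0.8266 rad → d_gc = Rσ = 5261.6 km
Rhumb: Δφ = -0.5700, Δλ = -1.2352, Δψ = -1.0818, q = Δφ/Δψ = 0.5269 → d_rh = R√(Δφ²+q²Δλ²) = 5506.9 km
Excess = (5506.9 − 5261.6) / 5261.6 = 245.3 / 5261.6 = 4.66% ≈ 4.7%

4.7%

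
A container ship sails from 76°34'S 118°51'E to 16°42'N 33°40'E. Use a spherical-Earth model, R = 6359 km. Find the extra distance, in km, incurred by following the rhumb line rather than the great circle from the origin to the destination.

Great circle: cos σ = sin φ₁ sin φ₂ + cos φ₁ cos φ₂ cos Δλ,  σ = 1.8347 rad → d_gc = 11666.6 km
Rhumb line: Δψ = +2.4347, q = Δφ/Δψ = 0.6686, d_rh = R√(Δφ²+q²Δλ²) = 12128.5 km
Excess = 12128.5 − 11666.6 = 461.9 ≈ 462 km

462 km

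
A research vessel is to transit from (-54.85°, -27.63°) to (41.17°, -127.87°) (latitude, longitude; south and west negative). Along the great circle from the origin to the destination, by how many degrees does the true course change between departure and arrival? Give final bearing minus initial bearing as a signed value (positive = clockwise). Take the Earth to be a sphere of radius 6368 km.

At departure: θ₁ = atan2(sin Δλ cos φ₂, cos φ₁ sin φ₂ − sin φ₁ cos φ₂ cos Δλ) = 290.00°
At arrival: θ₂ = atan2(sin Δλ cos φ₁, −cos φ₂ sin φ₁ + sin φ₂ cos φ₁ cos Δλ) = 314.05°
Δθ = θ₂ − θ₁ = +24.1°

+24.1°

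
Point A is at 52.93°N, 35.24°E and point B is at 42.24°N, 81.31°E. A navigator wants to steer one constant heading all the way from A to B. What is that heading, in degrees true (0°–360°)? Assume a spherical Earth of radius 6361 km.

Meridional parts: M(φ₁)=+1.0928, M(φ₂)=+0.8148 → ΔM = -0.2780;  Δλ = +0.8041 rad
tan C = Δλ / ΔM = -2.8924 → C = 109.07°

109.1°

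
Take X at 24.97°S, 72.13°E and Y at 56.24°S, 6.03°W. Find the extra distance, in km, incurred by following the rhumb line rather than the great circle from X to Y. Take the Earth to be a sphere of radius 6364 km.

Great circle: cos σ = sin φ₁ sin φ₂ + cos φ₁ cos φ₂ cos Δλ,  σ = 1.0992 rad → d_gc = 6995.2 km
Rhumb line: Δψ = -0.7423, q = Δφ/Δψ = 0.7353, d_rh = R√(Δφ²+q²Δλ²) = 7266.9 km
Excess = 7266.9 − 6995.2 = 271.7 ≈ 272 km

272 km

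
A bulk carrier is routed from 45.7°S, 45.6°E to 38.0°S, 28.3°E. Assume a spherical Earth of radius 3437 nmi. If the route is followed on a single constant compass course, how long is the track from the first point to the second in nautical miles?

899 nmi

Rhumb course C = atan2(Δλ, Δψ) with Δψ = ln[tan(π/4+φ₂/2)/tan(π/4+φ₁/2)] = +0.1808, Δλ = -0.3019 → C = 300.91°
d = R·|Δφ| / |cos C| = 3437·0.13439 / 0.51367 = 899 nmi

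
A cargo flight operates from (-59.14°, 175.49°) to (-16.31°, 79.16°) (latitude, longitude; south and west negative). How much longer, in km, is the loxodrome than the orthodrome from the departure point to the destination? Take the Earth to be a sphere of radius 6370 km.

515 km

Great circle: cos σ = sin φ₁ sin φ₂ + cos φ₁ cos φ₂ cos Δλ,  σ = 1.3829 rad → d_gc = 8809.0 km
Rhumb line: Δψ = +0.9987, q = Δφ/Δψ = 0.7485, d_rh = R√(Δφ²+q²Δλ²) = 9323.6 km
Excess = 9323.6 − 8809.0 = 514.6 ≈ 515 km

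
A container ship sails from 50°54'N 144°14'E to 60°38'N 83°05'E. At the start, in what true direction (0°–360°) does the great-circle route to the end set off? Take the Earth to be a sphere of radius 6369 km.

310.4°

θ = atan2( sin Δλ·cos φ₂ ,  cos φ₁ sin φ₂ − sin φ₁ cos φ₂ cos Δλ )
  = atan2(-0.4295, +0.3660) = 310.43°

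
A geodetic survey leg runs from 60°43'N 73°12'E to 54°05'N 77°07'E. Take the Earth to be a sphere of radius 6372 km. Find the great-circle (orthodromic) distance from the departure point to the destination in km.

Haversine: a = sin²(Δφ/2)+cos φ₁ cos φ₂ sin²(Δλ/2) = 0.00368;  σ = 2·atan2(√a,√(1−a))
σ = 6.958° → d = Rσ = 6372·0.12144 = 774 km

774 km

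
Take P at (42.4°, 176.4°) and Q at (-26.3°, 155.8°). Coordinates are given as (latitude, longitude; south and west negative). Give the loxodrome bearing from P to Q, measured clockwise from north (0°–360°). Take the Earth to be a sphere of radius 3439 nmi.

Δψ = ln[tan(π/4+φ₂/2)/tan(π/4+φ₁/2)] = -1.2946
Δλ = -0.3595 rad (taken the short way round)
course = atan2(Δλ, Δψ) = 195.52°

195.5°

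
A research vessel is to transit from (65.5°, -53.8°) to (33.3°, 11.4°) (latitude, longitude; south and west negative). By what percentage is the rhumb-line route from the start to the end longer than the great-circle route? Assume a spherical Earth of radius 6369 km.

Great circle: σ = 0.8698 rad → d_gc = Rσ = 5539.8 km
Rhumb: Δφ = -0.5620, Δλ = +1.1380, Δψ = -0.9103, q = Δφ/Δψ = 0.6174 → d_rh = R√(Δφ²+q²Δλ²) = 5729.9 km
Excess = (5729.9 − 5539.8) / 5539.8 = 190.1 / 5539.8 = 3.43% ≈ 3.4%

3.4%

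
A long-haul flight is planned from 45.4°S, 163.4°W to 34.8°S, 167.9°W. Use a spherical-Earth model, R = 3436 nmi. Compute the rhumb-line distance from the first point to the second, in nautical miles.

Rhumb course C = atan2(Δλ, Δψ) with Δψ = ln[tan(π/4+φ₂/2)/tan(π/4+φ₁/2)] = +0.2427, Δλ = -0.0785 → C = 342.07°
d = R·|Δφ| / |cos C| = 3436·0.18500 / 0.95142 = 668 nmi

668 nmi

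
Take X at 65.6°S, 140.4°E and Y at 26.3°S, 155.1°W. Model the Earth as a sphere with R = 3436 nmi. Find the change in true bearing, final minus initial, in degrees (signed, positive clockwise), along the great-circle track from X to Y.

Initial bearing θ₁ = atan2(sin Δλ cos φ₂, cos φ₁ sin φ₂ − sin φ₁ cos φ₂ cos Δλ) = 78.24°
Final bearing θ₂ = (initial bearing from the destination back to the start) + 180° = 26.82°
Δθ = θ₂ − θ₁ = -51.4°

-51.4°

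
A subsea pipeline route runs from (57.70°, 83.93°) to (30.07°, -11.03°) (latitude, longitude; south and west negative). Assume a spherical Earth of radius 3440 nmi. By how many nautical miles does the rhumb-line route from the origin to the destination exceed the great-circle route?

274 nmi

Great circle: cos σ = sin φ₁ sin φ₂ + cos φ₁ cos φ₂ cos Δλ,  σ = 1.1772 rad → d_gc = 4049.5 nmi
Rhumb line: Δψ = -0.6886, q = Δφ/Δψ = 0.7003, d_rh = R√(Δφ²+q²Δλ²) = 4323.6 nmi
Excess = 4323.6 − 4049.5 = 274.1 ≈ 274 nmi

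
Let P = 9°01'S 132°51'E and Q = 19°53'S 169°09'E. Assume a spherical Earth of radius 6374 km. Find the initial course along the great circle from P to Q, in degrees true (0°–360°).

111.3°

N = sin Δλ·cos φ₂ = +0.5567;  D = cos φ₁ sin φ₂ − sin φ₁ cos φ₂ cos Δλ = -0.2171
initial course = atan2(N, D) = 111.31°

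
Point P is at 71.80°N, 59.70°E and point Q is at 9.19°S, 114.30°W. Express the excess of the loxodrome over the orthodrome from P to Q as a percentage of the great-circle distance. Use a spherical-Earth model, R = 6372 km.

Great circle: σ = 2.0469 rad → d_gc = Rσ = 13043.1 km
Rhumb: Δφ = -1.4135, Δλ = -3.0369, Δψ = -1.9926, q = Δφ/Δψ = 0.7094 → d_rh = R√(Δφ²+q²Δλ²) = 16418.7 km
Excess = (16418.7 − 13043.1) / 13043.1 = 3375.6 / 13043.1 = 25.88% ≈ 25.9%

25.9%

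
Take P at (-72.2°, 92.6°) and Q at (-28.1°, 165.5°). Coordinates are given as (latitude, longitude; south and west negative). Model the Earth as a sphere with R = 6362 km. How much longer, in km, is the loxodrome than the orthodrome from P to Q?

290 km

Great circle: cos σ = sin φ₁ sin φ₂ + cos φ₁ cos φ₂ cos Δλ,  σ = 1.0148 rad → d_gc = 6456.4 km
Rhumb line: Δψ = +1.3427, q = Δφ/Δψ = 0.5732, d_rh = R√(Δφ²+q²Δλ²) = 6746.0 km
Excess = 6746.0 − 6456.4 = 289.6 ≈ 290 km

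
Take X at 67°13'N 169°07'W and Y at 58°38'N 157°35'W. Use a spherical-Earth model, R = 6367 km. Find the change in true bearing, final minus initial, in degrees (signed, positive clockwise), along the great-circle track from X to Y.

+10.3°

Initial bearing θ₁ = atan2(sin Δλ cos φ₂, cos φ₁ sin φ₂ − sin φ₁ cos φ₂ cos Δλ) = 143.29°
Final bearing θ₂ = (initial bearing from the destination back to the start) + 180° = 153.59°
Δθ = θ₂ − θ₁ = +10.3°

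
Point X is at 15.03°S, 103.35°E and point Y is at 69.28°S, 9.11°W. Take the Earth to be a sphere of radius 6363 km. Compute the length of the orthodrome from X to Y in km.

cos σ = sin φ₁ sin φ₂ + cos φ₁ cos φ₂ cos Δλ
      = sin(-15.03°)sin(-69.28°) + cos(-15.03°)cos(-69.28°)cos(-112.46°) = 0.1120
σ = 83.569° → d = Rσ = 6363·1.45855 = 9281 km

9281 km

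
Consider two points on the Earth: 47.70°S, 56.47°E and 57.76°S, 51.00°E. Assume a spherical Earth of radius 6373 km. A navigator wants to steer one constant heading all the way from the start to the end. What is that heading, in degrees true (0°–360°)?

198.1°

Δψ = ln[tan(π/4+φ₂/2)/tan(π/4+φ₁/2)] = -0.2916
Δλ = -0.0955 rad (taken the short way round)
course = atan2(Δλ, Δψ) = 198.13°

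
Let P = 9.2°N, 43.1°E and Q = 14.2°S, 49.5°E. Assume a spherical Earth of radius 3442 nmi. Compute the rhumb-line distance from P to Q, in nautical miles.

1457 nmi

Δψ = ln[tan(π/4+φ₂/2)/tan(π/4+φ₁/2)] = -0.4117;  Δφ = -0.4084 rad,  Δλ = +0.1117 rad
q = Δφ/Δψ = 0.9921
d = R·√(Δφ² + q²Δλ²) = 3442·0.42317 = 1457 nmi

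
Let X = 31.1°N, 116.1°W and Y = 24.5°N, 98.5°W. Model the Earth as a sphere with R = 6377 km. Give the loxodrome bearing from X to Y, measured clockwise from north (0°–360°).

113.0°

Δψ = ln[tan(π/4+φ₂/2)/tan(π/4+φ₁/2)] = -0.1303
Δλ = +0.3072 rad (taken the short way round)
course = atan2(Δλ, Δψ) = 112.99°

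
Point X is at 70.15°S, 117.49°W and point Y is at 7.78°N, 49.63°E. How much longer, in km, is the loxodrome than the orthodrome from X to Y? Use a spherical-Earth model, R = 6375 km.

Great circle: cos σ = sin φ₁ sin φ₂ + cos φ₁ cos φ₂ cos Δλ,  σ = 2.0435 rad → d_gc = 13027.3 km
Rhumb line: Δψ = +1.8793, q = Δφ/Δψ = 0.7237, d_rh = R√(Δφ²+q²Δλ²) = 16009.2 km
Excess = 16009.2 − 13027.3 = 2981.9 ≈ 2982 km

2982 km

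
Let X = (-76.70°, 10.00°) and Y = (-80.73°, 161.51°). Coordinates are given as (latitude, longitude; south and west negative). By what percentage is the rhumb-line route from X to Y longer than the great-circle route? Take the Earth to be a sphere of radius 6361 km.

35.3%

Great circle: σ = 0.3821 rad → d_gc = Rσ = 2430.3 km
Rhumb: Δφ = -0.0703, Δλ = +2.6443, Δψ = -0.3633, q = Δφ/Δψ = 0.1936 → d_rh = R√(Δφ²+q²Δλ²) = 3287.2 km
Excess = (3287.2 − 2430.3) / 2430.3 = 856.9 / 2430.3 = 35.26% ≈ 35.3%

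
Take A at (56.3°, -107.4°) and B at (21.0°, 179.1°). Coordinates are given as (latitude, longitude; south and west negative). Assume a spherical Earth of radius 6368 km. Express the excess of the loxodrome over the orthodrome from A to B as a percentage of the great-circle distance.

Great circle: σ = 1.1093 rad → d_gc = Rσ = 7064.2 km
Rhumb: Δφ = -0.6161, Δλ = -1.2828, Δψ = -0.8194, q = Δφ/Δψ = 0.7519 → d_rh = R√(Δφ²+q²Δλ²) = 7288.0 km
Excess = (7288.0 − 7064.2) / 7064.2 = 223.8 / 7064.2 = 3.17% ≈ 3.2%

3.2%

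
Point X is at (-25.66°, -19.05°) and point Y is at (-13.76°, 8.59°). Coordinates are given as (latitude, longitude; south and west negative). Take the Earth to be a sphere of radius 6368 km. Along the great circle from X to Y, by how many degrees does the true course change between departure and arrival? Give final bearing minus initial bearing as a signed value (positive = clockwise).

-9.5°

Initial bearing θ₁ = atan2(sin Δλ cos φ₂, cos φ₁ sin φ₂ − sin φ₁ cos φ₂ cos Δλ) = 70.65°
Final bearing θ₂ = (initial bearing from the destination back to the start) + 180° = 61.12°
Δθ = θ₂ − θ₁ = -9.5°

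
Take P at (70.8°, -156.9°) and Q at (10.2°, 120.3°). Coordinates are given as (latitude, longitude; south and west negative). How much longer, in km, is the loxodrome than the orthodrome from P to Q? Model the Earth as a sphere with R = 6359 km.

410 km

Great circle: cos σ = sin φ₁ sin φ₂ + cos φ₁ cos φ₂ cos Δλ,  σ = 1.3615 rad → d_gc = 8657.6 km
Rhumb line: Δψ = -1.5981, q = Δφ/Δψ = 0.6618, d_rh = R√(Δφ²+q²Δλ²) = 9067.9 km
Excess = 9067.9 − 8657.6 = 410.3 ≈ 410 km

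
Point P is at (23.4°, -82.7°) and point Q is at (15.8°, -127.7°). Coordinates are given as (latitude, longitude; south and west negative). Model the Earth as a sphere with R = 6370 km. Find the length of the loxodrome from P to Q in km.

4784 km

Rhumb course C = atan2(Δλ, Δψ) with Δψ = ln[tan(π/4+φ₂/2)/tan(π/4+φ₁/2)] = -0.1409, Δλ = -0.7854 → C = 259.83°
d = R·|Δφ| / |cos C| = 6370·0.13265 / 0.17662 = 4784 km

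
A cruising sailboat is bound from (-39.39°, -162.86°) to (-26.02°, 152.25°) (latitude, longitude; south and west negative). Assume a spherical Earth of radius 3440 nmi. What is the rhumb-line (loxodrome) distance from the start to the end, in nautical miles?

2397 nmi

Δψ = ln[tan(π/4+φ₂/2)/tan(π/4+φ₁/2)] = +0.2785;  Δφ = +0.2334 rad,  Δλ = -0.7835 rad
q = Δφ/Δψ = 0.8380
d = R·√(Δφ² + q²Δλ²) = 3440·0.69677 = 2397 nmi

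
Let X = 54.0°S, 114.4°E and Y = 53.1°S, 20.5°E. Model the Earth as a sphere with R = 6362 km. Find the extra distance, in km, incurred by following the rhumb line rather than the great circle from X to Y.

480 km

Great circle: cos σ = sin φ₁ sin φ₂ + cos φ₁ cos φ₂ cos Δλ,  σ = 0.8983 rad → d_gc = 5714.9 km
Rhumb line: Δψ = +0.0264, q = Δφ/Δψ = 0.5941, d_rh = R√(Δφ²+q²Δλ²) = 6195.1 km
Excess = 6195.1 − 5714.9 = 480.2 ≈ 480 km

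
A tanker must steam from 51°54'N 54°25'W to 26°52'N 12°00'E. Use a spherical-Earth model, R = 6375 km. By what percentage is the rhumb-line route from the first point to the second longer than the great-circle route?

Great circle: σ = 0.9572 rad → d_gc = Rσ = 6101.9 km
Rhumb: Δφ = -0.4369, Δλ = +1.1592, Δψ = -0.5762, q = Δφ/Δψ = 0.7582 → d_rh = R√(Δφ²+q²Δλ²) = 6257.3 km
Excess = (6257.3 − 6101.9) / 6101.9 = 155.4 / 6101.9 = 2.547% ≈ 2.5%

2.5%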